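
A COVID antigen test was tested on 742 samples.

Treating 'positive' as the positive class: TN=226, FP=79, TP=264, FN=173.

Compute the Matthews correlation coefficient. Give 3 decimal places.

0.341

MCC = (TP·TN − FP·FN) / √((TP+FP)(TP+FN)(TN+FP)(TN+FN))
Numerator = 264·226 − 79·173 = 45997
Denominator = √(343·437·305·399) = √18240985245 = 135059.1916
MCC = 45997 / 135059.1916 = 0.341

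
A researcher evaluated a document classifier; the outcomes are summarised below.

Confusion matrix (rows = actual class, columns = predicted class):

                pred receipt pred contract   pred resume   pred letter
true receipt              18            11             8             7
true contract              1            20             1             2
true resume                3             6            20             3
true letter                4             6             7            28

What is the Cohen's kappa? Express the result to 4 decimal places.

0.4618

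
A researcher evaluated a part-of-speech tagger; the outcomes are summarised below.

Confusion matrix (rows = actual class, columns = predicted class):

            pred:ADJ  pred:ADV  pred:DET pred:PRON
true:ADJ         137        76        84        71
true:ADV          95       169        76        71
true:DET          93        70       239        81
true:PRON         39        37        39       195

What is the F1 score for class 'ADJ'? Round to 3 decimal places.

One-vs-rest for 'ADJ': TP = diagonal; FP = other classes predicted 'ADJ'; FN = 'ADJ' predicted as other.
F1 score = 2·TP/(2·TP+FP+FN).
ADJ: TP=137, FP=95+93+39=227, FN=76+84+71=231 → 274/732 = 0.3743

0.374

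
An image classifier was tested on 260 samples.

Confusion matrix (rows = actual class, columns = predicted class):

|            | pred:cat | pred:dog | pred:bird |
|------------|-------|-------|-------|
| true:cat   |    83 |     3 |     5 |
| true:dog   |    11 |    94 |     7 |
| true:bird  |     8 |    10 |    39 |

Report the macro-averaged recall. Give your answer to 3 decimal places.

0.812

Per-class recall (TP/(TP+FN)):
  cat: TP=83, FN=3+5=8 → 83/91 = 0.9121
  dog: TP=94, FN=11+7=18 → 94/112 = 0.8393
  bird: TP=39, FN=8+10=18 → 39/57 = 0.6842
Macro-recall = mean = (0.9121 + 0.8393 + 0.6842) / 3 = 0.812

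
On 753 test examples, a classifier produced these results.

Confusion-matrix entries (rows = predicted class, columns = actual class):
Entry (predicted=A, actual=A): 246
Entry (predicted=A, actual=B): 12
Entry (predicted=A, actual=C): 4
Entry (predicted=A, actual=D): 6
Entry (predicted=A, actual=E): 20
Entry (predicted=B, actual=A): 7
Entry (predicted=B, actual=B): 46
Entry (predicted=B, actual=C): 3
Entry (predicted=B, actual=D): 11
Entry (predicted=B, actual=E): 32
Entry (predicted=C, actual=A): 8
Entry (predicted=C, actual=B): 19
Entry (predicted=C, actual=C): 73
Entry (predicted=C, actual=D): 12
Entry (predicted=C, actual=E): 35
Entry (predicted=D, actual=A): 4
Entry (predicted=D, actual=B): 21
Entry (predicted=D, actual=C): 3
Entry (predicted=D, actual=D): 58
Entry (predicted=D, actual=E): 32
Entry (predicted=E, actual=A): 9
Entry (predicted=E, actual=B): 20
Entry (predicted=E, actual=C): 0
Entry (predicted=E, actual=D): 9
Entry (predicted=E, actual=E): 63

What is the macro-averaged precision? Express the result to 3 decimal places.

Per-class precision (TP/(TP+FP)):
  A: TP=246, FP=12+4+6+20=42 → 246/288 = 0.8542
  B: TP=46, FP=7+3+11+32=53 → 46/99 = 0.4646
  C: TP=73, FP=8+19+12+35=74 → 73/147 = 0.4966
  D: TP=58, FP=4+21+3+32=60 → 58/118 = 0.4915
  E: TP=63, FP=9+20+0+9=38 → 63/101 = 0.6238
Macro-precision = mean = (0.8542 + 0.4646 + 0.4966 + 0.4915 + 0.6238) / 5 = 0.586

0.586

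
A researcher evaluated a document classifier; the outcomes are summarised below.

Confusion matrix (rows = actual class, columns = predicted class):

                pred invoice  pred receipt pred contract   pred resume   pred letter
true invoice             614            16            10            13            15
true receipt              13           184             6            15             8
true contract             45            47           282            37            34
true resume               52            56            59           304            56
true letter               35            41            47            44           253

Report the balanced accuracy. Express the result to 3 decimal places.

Balanced accuracy = mean of per-class recall.
  invoice: recall = 614/668 = 0.9192
  receipt: recall = 184/226 = 0.8142
  contract: recall = 282/445 = 0.6337
  resume: recall = 304/527 = 0.5769
  letter: recall = 253/420 = 0.6024
Mean = (0.9192 + 0.8142 + 0.6337 + 0.5769 + 0.6024) / 5 = 0.709

0.709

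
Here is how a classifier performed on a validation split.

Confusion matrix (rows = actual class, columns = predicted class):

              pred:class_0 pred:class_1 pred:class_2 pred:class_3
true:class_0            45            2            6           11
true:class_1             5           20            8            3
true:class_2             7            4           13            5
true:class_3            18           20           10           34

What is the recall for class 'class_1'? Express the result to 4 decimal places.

0.5556

Treat 'class_1' as positive and all other classes as negative.
recall = TP/(TP+FN).
class_1: TP=20, FN=5+8+3=16 → 20/36 = 0.55556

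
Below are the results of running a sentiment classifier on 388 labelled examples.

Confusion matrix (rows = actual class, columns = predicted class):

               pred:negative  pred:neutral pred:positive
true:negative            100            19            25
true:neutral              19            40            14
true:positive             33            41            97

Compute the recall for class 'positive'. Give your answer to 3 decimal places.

Take TP from the diagonal, FP from the rest of the 'positive' prediction marginal, FN from the rest of the 'positive' actual marginal.
recall = TP/(TP+FN).
positive: TP=97, FN=33+41=74 → 97/171 = 0.5673

0.567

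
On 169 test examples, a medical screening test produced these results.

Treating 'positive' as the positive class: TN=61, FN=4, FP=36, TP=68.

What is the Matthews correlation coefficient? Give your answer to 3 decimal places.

MCC = (TP·TN − FP·FN) / √((TP+FP)(TP+FN)(TN+FP)(TN+FN))
Numerator = 68·61 − 36·4 = 4004
Denominator = √(104·72·97·65) = √47211840 = 6871.0873
MCC = 4004 / 6871.0873 = 0.583

0.583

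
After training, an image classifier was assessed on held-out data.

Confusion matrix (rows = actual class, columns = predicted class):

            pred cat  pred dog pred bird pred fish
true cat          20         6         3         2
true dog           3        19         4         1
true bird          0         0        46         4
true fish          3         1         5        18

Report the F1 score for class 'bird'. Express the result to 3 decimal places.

0.852

Treat 'bird' as positive and all other classes as negative.
F1 score = 2·TP/(2·TP+FP+FN).
bird: TP=46, FP=3+4+5=12, FN=0+0+4=4 → 92/108 = 0.8519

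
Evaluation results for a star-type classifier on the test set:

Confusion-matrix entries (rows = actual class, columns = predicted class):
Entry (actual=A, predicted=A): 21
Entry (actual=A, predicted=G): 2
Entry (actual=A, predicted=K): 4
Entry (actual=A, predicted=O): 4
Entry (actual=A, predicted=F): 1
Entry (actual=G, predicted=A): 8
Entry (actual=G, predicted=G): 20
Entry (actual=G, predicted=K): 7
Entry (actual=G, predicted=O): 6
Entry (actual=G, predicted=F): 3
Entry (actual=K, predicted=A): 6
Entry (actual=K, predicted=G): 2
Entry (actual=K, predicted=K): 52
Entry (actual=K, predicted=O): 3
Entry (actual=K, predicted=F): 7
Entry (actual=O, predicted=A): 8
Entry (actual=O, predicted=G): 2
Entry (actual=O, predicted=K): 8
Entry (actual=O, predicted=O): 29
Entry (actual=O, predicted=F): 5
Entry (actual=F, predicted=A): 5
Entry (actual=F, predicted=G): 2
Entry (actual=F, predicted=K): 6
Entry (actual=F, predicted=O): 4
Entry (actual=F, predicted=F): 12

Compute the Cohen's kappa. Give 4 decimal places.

0.4744

Observed agreement pₒ = trace/N = 134/227 = 0.59031
Expected agreement pₑ = Σ (rowᵢ·colᵢ)/N² = (32·48 + 44·28 + 70·77 + 52·46 + 29·28)/227² = 0.22050
κ = (pₒ − pₑ)/(1 − pₑ) = (0.59031 − 0.22050)/(1 − 0.22050) = 0.4744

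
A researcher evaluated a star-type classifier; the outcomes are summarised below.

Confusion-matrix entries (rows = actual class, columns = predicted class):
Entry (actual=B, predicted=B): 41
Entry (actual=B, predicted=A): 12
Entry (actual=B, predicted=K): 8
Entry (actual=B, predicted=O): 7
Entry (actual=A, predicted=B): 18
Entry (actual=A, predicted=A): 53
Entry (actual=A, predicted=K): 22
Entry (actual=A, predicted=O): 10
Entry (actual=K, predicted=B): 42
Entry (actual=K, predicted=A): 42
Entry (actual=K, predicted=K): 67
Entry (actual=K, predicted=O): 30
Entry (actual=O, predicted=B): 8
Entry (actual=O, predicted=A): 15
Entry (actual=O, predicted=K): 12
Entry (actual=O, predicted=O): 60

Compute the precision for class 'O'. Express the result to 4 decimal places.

precision = TP/(TP+FP).
O: TP=60, FP=7+10+30=47 → 60/107 = 0.56075

0.5607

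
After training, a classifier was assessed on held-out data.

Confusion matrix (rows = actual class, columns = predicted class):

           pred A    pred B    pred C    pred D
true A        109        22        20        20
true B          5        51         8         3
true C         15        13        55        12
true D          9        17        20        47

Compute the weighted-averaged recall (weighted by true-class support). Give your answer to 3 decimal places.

Per-class recall (TP/(TP+FN)):
  A: TP=109, FN=22+20+20=62 → 109/171 = 0.6374
  B: TP=51, FN=5+8+3=16 → 51/67 = 0.7612
  C: TP=55, FN=15+13+12=40 → 55/95 = 0.5789
  D: TP=47, FN=9+17+20=46 → 47/93 = 0.5054
Weighted-recall = Σ (supportᵢ/N)·recallᵢ with N=426: (171/426)·0.6374 + (67/426)·0.7612 + (95/426)·0.5789 + (93/426)·0.5054 = 0.615

0.615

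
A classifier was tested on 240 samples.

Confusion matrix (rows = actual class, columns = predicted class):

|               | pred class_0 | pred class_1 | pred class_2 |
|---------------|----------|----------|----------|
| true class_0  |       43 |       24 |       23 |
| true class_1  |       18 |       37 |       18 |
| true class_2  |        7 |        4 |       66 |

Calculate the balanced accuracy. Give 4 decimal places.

0.6139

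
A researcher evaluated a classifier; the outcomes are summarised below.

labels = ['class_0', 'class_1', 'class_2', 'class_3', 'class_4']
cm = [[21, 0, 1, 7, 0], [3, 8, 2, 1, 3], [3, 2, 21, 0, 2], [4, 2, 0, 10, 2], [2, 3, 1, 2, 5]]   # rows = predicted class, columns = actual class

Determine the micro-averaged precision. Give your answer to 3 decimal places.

0.619

Micro-averaging pools counts across classes: ΣTP=65, ΣFP=40, ΣFN=40.
Micro-precision = TP/(TP+FP) on pooled counts = 0.619 (equals overall accuracy in single-label multiclass).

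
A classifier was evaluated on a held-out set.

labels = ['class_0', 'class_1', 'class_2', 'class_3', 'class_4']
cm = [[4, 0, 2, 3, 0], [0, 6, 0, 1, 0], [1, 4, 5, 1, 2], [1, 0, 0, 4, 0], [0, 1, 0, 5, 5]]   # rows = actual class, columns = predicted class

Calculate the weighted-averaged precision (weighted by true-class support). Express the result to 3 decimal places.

0.631

Per-class precision (TP/(TP+FP)):
  class_0: TP=4, FP=0+1+1+0=2 → 4/6 = 0.6667
  class_1: TP=6, FP=0+4+0+1=5 → 6/11 = 0.5455
  class_2: TP=5, FP=2+0+0+0=2 → 5/7 = 0.7143
  class_3: TP=4, FP=3+1+1+5=10 → 4/14 = 0.2857
  class_4: TP=5, FP=0+0+2+0=2 → 5/7 = 0.7143
Weighted-precision = Σ (supportᵢ/N)·precisionᵢ with N=45: (9/45)·0.6667 + (7/45)·0.5455 + (13/45)·0.7143 + (5/45)·0.2857 + (11/45)·0.7143 = 0.631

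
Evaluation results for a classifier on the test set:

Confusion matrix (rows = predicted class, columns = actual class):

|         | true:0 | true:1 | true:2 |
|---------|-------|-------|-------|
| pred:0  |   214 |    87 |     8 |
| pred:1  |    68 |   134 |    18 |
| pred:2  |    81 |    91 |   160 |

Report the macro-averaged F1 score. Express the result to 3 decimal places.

0.586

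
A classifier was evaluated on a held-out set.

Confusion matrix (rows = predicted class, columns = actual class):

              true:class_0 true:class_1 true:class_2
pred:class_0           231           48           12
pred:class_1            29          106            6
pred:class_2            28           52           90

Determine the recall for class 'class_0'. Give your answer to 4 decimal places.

Treat 'class_0' as positive and all other classes as negative.
recall = TP/(TP+FN).
class_0: TP=231, FN=29+28=57 → 231/288 = 0.80208

0.8021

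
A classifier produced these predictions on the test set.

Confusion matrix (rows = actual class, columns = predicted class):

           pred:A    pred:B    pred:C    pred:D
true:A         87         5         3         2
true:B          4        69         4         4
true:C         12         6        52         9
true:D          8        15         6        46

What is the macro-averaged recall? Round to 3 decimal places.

Per-class recall (TP/(TP+FN)):
  A: TP=87, FN=5+3+2=10 → 87/97 = 0.8969
  B: TP=69, FN=4+4+4=12 → 69/81 = 0.8519
  C: TP=52, FN=12+6+9=27 → 52/79 = 0.6582
  D: TP=46, FN=8+15+6=29 → 46/75 = 0.6133
Macro-recall = mean = (0.8969 + 0.8519 + 0.6582 + 0.6133) / 4 = 0.755

0.755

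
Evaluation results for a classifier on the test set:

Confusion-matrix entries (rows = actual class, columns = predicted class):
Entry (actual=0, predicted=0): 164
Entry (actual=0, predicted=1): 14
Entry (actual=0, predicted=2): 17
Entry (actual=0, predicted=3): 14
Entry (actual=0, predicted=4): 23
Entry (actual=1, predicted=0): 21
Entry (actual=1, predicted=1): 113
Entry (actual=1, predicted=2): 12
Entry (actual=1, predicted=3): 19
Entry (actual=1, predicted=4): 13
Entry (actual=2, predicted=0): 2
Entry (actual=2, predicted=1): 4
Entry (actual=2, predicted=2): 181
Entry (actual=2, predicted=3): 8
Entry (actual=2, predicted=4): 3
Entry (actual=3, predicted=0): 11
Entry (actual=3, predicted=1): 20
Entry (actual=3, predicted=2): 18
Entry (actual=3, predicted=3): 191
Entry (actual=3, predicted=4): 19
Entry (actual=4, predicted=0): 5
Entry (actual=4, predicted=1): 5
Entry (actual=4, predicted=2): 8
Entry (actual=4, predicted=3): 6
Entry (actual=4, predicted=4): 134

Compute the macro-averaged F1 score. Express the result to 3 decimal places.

Per-class F1 score (2·TP/(2·TP+FP+FN)):
  0: TP=164, FP=21+2+11+5=39, FN=14+17+14+23=68 → 328/435 = 0.7540
  1: TP=113, FP=14+4+20+5=43, FN=21+12+19+13=65 → 226/334 = 0.6766
  2: TP=181, FP=17+12+18+8=55, FN=2+4+8+3=17 → 362/434 = 0.8341
  3: TP=191, FP=14+19+8+6=47, FN=11+20+18+19=68 → 382/497 = 0.7686
  4: TP=134, FP=23+13+3+19=58, FN=5+5+8+6=24 → 268/350 = 0.7657
Macro-F1 score = mean = (0.7540 + 0.6766 + 0.8341 + 0.7686 + 0.7657) / 5 = 0.760

0.760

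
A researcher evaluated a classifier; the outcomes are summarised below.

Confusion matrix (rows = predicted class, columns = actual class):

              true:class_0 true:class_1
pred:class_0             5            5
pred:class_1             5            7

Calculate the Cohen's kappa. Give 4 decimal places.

0.0833

Observed agreement pₒ = trace/N = 12/22 = 0.54545
Expected agreement pₑ = Σ (rowᵢ·colᵢ)/N² = (10·10 + 12·12)/22² = 0.50413
κ = (pₒ − pₑ)/(1 − pₑ) = (0.54545 − 0.50413)/(1 − 0.50413) = 0.0833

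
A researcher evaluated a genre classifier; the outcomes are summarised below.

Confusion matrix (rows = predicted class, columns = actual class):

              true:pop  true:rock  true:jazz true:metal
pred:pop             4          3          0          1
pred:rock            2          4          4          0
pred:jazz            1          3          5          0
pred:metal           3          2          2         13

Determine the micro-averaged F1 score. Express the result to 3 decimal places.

0.553

Micro-averaging pools counts across classes: ΣTP=26, ΣFP=21, ΣFN=21.
Micro-F1 score = 2·TP/(2·TP+FP+FN) on pooled counts = 0.553 (equals overall accuracy in single-label multiclass).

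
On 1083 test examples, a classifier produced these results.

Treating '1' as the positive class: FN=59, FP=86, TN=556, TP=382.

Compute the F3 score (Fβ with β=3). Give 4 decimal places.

0.8609

Fβ = (1+β²)·TP / ((1+β²)·TP + β²·FN + FP), with β²=9
= 10·382 / (10·382 + 9·59 + 86) = 0.8609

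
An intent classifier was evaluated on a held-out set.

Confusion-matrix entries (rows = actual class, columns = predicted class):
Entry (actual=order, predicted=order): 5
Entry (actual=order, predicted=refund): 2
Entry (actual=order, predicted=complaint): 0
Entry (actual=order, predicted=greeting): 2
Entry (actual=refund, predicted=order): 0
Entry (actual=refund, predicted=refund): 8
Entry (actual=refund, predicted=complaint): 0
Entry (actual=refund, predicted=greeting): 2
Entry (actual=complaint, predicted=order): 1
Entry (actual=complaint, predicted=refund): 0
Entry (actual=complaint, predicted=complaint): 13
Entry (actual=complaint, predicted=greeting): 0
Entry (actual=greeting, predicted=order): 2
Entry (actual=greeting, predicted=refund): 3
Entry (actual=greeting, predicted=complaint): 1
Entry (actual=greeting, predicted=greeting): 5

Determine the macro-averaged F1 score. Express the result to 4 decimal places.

0.6781

Per-class F1 score (2·TP/(2·TP+FP+FN)):
  order: TP=5, FP=0+1+2=3, FN=2+0+2=4 → 10/17 = 0.58824
  refund: TP=8, FP=2+0+3=5, FN=0+0+2=2 → 16/23 = 0.69565
  complaint: TP=13, FP=0+0+1=1, FN=1+0+0=1 → 26/28 = 0.92857
  greeting: TP=5, FP=2+2+0=4, FN=2+3+1=6 → 10/20 = 0.50000
Macro-F1 score = mean = (0.58824 + 0.69565 + 0.92857 + 0.50000) / 4 = 0.6781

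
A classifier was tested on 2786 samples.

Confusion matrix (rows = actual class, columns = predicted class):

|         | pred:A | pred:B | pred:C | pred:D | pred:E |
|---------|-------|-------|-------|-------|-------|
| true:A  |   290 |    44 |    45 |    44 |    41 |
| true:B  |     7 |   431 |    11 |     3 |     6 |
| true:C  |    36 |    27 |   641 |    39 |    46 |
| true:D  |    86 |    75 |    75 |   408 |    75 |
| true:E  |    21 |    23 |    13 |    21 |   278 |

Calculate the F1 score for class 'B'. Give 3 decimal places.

F1 score = 2·TP/(2·TP+FP+FN).
B: TP=431, FP=44+27+75+23=169, FN=7+11+3+6=27 → 862/1058 = 0.8147

0.815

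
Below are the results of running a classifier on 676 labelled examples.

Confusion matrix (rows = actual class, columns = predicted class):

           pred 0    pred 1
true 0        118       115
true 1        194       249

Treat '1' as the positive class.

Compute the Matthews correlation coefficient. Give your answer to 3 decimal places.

MCC = (TP·TN − FP·FN) / √((TP+FP)(TP+FN)(TN+FP)(TN+FN))
Numerator = 249·118 − 115·194 = 7072
Denominator = √(364·443·233·312) = √11722375392 = 108269.9191
MCC = 7072 / 108269.9191 = 0.065

0.065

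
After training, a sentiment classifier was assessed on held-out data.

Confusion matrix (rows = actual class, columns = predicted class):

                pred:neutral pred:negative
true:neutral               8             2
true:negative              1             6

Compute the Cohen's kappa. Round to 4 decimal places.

0.6434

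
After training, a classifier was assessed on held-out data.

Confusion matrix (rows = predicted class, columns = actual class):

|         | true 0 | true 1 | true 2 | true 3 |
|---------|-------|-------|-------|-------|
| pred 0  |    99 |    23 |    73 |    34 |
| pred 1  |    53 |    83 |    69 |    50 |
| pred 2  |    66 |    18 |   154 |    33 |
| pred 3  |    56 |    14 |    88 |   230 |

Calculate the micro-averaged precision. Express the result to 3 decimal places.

Micro-averaging pools counts across classes: ΣTP=566, ΣFP=577, ΣFN=577.
Micro-precision = TP/(TP+FP) on pooled counts = 0.495 (equals overall accuracy in single-label multiclass).

0.495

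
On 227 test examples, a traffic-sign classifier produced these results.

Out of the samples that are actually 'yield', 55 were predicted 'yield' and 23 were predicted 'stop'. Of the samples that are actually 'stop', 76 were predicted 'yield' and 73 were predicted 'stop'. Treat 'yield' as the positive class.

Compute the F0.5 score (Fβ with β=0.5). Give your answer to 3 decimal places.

Fβ = (1+β²)·TP / ((1+β²)·TP + β²·FN + FP), with β²=1/4
= 1.25·55 / (1.25·55 + 0.25·23 + 76) = 0.457

0.457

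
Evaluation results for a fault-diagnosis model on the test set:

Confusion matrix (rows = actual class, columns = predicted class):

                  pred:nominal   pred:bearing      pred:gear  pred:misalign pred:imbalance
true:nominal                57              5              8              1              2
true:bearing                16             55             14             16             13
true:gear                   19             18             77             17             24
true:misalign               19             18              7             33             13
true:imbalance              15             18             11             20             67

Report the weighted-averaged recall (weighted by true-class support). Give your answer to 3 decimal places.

Per-class recall (TP/(TP+FN)):
  nominal: TP=57, FN=5+8+1+2=16 → 57/73 = 0.7808
  bearing: TP=55, FN=16+14+16+13=59 → 55/114 = 0.4825
  gear: TP=77, FN=19+18+17+24=78 → 77/155 = 0.4968
  misalign: TP=33, FN=19+18+7+13=57 → 33/90 = 0.3667
  imbalance: TP=67, FN=15+18+11+20=64 → 67/131 = 0.5115
Weighted-recall = Σ (supportᵢ/N)·recallᵢ with N=563: (73/563)·0.7808 + (114/563)·0.4825 + (155/563)·0.4968 + (90/563)·0.3667 + (131/563)·0.5115 = 0.513

0.513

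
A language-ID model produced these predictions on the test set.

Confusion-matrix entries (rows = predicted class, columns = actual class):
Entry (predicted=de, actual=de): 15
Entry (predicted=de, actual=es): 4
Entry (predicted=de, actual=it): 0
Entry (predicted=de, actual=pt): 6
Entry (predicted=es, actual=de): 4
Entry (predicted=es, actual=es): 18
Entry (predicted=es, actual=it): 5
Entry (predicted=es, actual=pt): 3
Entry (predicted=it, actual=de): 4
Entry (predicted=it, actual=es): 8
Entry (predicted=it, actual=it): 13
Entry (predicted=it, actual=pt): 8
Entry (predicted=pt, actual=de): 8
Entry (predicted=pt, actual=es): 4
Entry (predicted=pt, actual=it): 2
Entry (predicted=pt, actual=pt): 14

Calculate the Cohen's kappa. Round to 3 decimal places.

0.359

Observed agreement pₒ = trace/N = 60/116 = 0.5172
Expected agreement pₑ = Σ (rowᵢ·colᵢ)/N² = (31·25 + 34·30 + 20·33 + 31·28)/116² = 0.2470
κ = (pₒ − pₑ)/(1 − pₑ) = (0.5172 − 0.2470)/(1 − 0.2470) = 0.359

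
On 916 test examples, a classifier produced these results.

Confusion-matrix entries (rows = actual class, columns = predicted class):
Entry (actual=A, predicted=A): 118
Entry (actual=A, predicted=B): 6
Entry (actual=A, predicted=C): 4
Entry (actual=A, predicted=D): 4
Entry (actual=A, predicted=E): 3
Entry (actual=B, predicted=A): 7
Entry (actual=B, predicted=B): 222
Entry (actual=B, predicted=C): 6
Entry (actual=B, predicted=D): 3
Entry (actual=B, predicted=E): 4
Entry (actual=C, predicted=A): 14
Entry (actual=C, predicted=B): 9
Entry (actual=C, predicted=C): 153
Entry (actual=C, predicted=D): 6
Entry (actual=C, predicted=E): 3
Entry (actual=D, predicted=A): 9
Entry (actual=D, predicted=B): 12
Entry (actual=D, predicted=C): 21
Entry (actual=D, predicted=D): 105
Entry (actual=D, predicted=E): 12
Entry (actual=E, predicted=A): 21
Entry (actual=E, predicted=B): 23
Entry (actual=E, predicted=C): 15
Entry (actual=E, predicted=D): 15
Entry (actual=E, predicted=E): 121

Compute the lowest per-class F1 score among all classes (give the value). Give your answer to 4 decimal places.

0.7160

Per-class F1 score (2·TP/(2·TP+FP+FN)):
  A: TP=118, FP=7+14+9+21=51, FN=6+4+4+3=17 → 236/304 = 0.77632
  B: TP=222, FP=6+9+12+23=50, FN=7+6+3+4=20 → 444/514 = 0.86381
  C: TP=153, FP=4+6+21+15=46, FN=14+9+6+3=32 → 306/384 = 0.79688
  D: TP=105, FP=4+3+6+15=28, FN=9+12+21+12=54 → 210/292 = 0.71918
  E: TP=121, FP=3+4+3+12=22, FN=21+23+15+15=74 → 242/338 = 0.71598
Lowest is class 'E' with F1 score = 0.7160.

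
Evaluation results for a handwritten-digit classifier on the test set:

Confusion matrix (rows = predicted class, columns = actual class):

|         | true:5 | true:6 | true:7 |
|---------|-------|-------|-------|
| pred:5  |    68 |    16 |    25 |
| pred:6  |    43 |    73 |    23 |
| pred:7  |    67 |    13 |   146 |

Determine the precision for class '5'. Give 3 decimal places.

Take TP from the diagonal, FP from the rest of the '5' prediction marginal, FN from the rest of the '5' actual marginal.
precision = TP/(TP+FP).
5: TP=68, FP=16+25=41 → 68/109 = 0.6239

0.624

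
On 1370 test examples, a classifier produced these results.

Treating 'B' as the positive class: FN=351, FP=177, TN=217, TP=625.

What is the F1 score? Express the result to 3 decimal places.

0.703

Precision = TP/(TP+FP) = 625/802 = 0.7793
Recall = TP/(TP+FN) = 625/976 = 0.6404
F1 = 2·TP/(2·TP+FP+FN) = 1250/1778 = 0.703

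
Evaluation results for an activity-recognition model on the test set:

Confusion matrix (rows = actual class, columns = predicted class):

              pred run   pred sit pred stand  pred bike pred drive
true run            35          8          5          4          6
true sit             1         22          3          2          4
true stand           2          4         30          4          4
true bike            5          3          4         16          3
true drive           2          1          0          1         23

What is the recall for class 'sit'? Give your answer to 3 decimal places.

recall = TP/(TP+FN).
sit: TP=22, FN=1+3+2+4=10 → 22/32 = 0.6875

0.688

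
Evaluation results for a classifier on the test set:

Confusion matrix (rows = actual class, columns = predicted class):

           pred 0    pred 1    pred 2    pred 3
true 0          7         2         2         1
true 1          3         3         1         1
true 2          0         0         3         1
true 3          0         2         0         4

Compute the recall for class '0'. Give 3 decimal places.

0.583

recall = TP/(TP+FN).
0: TP=7, FN=2+2+1=5 → 7/12 = 0.5833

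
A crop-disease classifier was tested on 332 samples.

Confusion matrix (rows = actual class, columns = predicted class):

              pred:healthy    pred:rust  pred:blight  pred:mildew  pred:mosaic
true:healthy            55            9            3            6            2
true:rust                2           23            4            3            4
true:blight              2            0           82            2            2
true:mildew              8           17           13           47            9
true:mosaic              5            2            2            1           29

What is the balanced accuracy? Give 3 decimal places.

0.710

Balanced accuracy = mean of per-class recall.
  healthy: recall = 55/75 = 0.7333
  rust: recall = 23/36 = 0.6389
  blight: recall = 82/88 = 0.9318
  mildew: recall = 47/94 = 0.5000
  mosaic: recall = 29/39 = 0.7436
Mean = (0.7333 + 0.6389 + 0.9318 + 0.5000 + 0.7436) / 5 = 0.710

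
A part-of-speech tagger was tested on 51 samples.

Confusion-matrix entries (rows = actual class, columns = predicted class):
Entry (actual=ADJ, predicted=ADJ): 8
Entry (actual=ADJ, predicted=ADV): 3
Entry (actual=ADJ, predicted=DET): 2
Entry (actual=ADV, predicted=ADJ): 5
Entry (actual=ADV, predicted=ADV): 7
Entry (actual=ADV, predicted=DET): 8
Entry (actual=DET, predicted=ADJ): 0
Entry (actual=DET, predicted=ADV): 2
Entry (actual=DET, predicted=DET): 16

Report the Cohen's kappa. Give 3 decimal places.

Observed agreement pₒ = trace/N = 31/51 = 0.6078
Expected agreement pₑ = Σ (rowᵢ·colᵢ)/N² = (13·13 + 20·12 + 18·26)/51² = 0.3372
κ = (pₒ − pₑ)/(1 − pₑ) = (0.6078 − 0.3372)/(1 − 0.3372) = 0.408

0.408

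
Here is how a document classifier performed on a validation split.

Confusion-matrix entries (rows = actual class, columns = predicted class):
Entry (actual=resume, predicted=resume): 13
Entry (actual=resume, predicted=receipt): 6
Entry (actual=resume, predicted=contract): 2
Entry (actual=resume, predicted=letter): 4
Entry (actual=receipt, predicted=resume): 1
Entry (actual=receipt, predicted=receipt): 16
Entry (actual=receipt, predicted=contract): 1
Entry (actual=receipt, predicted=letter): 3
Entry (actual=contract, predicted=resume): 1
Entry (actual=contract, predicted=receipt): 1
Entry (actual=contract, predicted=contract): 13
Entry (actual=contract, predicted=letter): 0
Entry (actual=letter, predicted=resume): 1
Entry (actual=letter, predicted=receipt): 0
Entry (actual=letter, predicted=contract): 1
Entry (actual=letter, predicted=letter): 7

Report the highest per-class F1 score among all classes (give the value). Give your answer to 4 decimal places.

0.8125

Per-class F1 score (2·TP/(2·TP+FP+FN)):
  resume: TP=13, FP=1+1+1=3, FN=6+2+4=12 → 26/41 = 0.63415
  receipt: TP=16, FP=6+1+0=7, FN=1+1+3=5 → 32/44 = 0.72727
  contract: TP=13, FP=2+1+1=4, FN=1+1+0=2 → 26/32 = 0.81250
  letter: TP=7, FP=4+3+0=7, FN=1+0+1=2 → 14/23 = 0.60870
Highest is class 'contract' with F1 score = 0.8125.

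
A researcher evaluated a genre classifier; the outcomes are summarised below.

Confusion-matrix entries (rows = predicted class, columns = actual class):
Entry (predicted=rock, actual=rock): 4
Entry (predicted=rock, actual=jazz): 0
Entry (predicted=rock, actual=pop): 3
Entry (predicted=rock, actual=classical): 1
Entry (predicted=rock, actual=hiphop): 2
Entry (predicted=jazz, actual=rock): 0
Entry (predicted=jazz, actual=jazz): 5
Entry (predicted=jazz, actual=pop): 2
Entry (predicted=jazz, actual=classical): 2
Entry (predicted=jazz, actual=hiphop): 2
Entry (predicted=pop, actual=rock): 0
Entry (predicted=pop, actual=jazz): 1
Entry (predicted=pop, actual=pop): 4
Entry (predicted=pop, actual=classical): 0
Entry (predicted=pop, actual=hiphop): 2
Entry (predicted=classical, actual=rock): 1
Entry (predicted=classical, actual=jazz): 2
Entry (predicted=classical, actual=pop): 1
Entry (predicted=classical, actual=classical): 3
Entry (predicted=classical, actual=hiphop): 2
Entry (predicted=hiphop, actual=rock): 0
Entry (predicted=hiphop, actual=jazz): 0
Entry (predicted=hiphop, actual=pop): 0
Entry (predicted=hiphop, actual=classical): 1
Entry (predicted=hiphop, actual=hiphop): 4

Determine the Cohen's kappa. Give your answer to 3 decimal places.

0.355

Observed agreement pₒ = trace/N = 20/42 = 0.4762
Expected agreement pₑ = Σ (rowᵢ·colᵢ)/N² = (5·10 + 8·11 + 10·7 + 7·9 + 12·5)/42² = 0.1876
κ = (pₒ − pₑ)/(1 − pₑ) = (0.4762 − 0.1876)/(1 − 0.1876) = 0.355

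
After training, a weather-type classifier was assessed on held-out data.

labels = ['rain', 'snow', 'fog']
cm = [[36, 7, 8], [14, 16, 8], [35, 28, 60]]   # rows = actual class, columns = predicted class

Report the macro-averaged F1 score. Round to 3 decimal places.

Per-class F1 score (2·TP/(2·TP+FP+FN)):
  rain: TP=36, FP=14+35=49, FN=7+8=15 → 72/136 = 0.5294
  snow: TP=16, FP=7+28=35, FN=14+8=22 → 32/89 = 0.3596
  fog: TP=60, FP=8+8=16, FN=35+28=63 → 120/199 = 0.6030
Macro-F1 score = mean = (0.5294 + 0.3596 + 0.6030) / 3 = 0.497

0.497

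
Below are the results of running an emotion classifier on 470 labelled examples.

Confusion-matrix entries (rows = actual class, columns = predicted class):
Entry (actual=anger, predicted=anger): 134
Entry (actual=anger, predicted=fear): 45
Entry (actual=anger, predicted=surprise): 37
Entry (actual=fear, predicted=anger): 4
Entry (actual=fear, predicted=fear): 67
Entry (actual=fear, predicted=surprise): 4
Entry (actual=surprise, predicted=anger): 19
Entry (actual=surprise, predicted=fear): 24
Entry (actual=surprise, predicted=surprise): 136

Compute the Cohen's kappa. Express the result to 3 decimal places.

Observed agreement pₒ = trace/N = 337/470 = 0.7170
Expected agreement pₑ = Σ (rowᵢ·colᵢ)/N² = (216·157 + 75·136 + 179·177)/470² = 0.3431
κ = (pₒ − pₑ)/(1 − pₑ) = (0.7170 − 0.3431)/(1 − 0.3431) = 0.569

0.569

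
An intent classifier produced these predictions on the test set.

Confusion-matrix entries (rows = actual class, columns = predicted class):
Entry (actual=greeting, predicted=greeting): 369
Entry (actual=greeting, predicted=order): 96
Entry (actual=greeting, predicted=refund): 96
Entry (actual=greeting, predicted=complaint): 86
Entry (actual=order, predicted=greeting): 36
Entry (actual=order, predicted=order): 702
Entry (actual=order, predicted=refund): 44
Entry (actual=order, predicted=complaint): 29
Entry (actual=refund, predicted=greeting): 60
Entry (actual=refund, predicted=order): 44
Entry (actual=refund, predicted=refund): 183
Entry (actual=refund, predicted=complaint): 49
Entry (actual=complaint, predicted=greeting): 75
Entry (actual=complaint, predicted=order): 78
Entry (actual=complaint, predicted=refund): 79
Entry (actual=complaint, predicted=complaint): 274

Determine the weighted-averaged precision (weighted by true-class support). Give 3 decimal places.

0.665

Per-class precision (TP/(TP+FP)):
  greeting: TP=369, FP=36+60+75=171 → 369/540 = 0.6833
  order: TP=702, FP=96+44+78=218 → 702/920 = 0.7630
  refund: TP=183, FP=96+44+79=219 → 183/402 = 0.4552
  complaint: TP=274, FP=86+29+49=164 → 274/438 = 0.6256
Weighted-precision = Σ (supportᵢ/N)·precisionᵢ with N=2300: (647/2300)·0.6833 + (811/2300)·0.7630 + (336/2300)·0.4552 + (506/2300)·0.6256 = 0.665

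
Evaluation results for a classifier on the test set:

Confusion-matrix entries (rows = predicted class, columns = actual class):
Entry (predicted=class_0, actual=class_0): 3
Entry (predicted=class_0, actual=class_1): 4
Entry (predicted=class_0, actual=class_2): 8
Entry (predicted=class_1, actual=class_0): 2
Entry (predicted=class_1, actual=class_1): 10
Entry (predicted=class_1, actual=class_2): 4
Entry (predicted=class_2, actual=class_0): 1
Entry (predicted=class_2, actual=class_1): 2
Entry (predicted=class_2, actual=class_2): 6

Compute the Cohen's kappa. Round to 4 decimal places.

Observed agreement pₒ = trace/N = 19/40 = 0.47500
Expected agreement pₑ = Σ (rowᵢ·colᵢ)/N² = (6·15 + 16·16 + 18·9)/40² = 0.31750
κ = (pₒ − pₑ)/(1 − pₑ) = (0.47500 − 0.31750)/(1 − 0.31750) = 0.2308

0.2308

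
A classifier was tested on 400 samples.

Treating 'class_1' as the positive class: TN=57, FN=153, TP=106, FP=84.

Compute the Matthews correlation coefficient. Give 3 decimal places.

-0.178

MCC = (TP·TN − FP·FN) / √((TP+FP)(TP+FN)(TN+FP)(TN+FN))
Numerator = 106·57 − 84·153 = -6810
Denominator = √(190·259·141·210) = √1457108100 = 38172.0854
MCC = -6810 / 38172.0854 = -0.178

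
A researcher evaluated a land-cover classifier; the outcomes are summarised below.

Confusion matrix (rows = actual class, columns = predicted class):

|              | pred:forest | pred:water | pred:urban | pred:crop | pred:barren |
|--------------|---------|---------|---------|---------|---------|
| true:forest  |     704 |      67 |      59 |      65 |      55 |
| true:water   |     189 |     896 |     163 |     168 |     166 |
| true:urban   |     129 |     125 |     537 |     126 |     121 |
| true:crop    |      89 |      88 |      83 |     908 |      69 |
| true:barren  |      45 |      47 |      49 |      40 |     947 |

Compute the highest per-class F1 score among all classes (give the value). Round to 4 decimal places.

0.7619

Per-class F1 score (2·TP/(2·TP+FP+FN)):
  forest: TP=704, FP=189+129+89+45=452, FN=67+59+65+55=246 → 1408/2106 = 0.66857
  water: TP=896, FP=67+125+88+47=327, FN=189+163+168+166=686 → 1792/2805 = 0.63886
  urban: TP=537, FP=59+163+83+49=354, FN=129+125+126+121=501 → 1074/1929 = 0.55677
  crop: TP=908, FP=65+168+126+40=399, FN=89+88+83+69=329 → 1816/2544 = 0.71384
  barren: TP=947, FP=55+166+121+69=411, FN=45+47+49+40=181 → 1894/2486 = 0.76187
Highest is class 'barren' with F1 score = 0.7619.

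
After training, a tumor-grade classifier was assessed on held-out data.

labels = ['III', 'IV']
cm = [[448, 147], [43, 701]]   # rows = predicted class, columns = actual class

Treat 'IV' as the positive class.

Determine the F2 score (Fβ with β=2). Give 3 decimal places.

0.847

Fβ = (1+β²)·TP / ((1+β²)·TP + β²·FN + FP), with β²=4
= 5·701 / (5·701 + 4·147 + 43) = 0.847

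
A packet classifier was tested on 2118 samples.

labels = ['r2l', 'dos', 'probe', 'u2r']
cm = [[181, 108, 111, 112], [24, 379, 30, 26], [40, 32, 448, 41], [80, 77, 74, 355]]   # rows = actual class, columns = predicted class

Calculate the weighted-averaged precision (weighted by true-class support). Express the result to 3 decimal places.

0.635

Per-class precision (TP/(TP+FP)):
  r2l: TP=181, FP=24+40+80=144 → 181/325 = 0.5569
  dos: TP=379, FP=108+32+77=217 → 379/596 = 0.6359
  probe: TP=448, FP=111+30+74=215 → 448/663 = 0.6757
  u2r: TP=355, FP=112+26+41=179 → 355/534 = 0.6648
Weighted-precision = Σ (supportᵢ/N)·precisionᵢ with N=2118: (512/2118)·0.5569 + (459/2118)·0.6359 + (561/2118)·0.6757 + (586/2118)·0.6648 = 0.635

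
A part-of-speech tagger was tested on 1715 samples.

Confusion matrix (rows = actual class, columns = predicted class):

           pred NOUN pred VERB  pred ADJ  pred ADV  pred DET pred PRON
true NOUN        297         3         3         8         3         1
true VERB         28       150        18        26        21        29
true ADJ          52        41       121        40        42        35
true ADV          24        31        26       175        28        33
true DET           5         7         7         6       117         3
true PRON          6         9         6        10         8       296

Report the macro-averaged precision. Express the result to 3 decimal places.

0.659

Per-class precision (TP/(TP+FP)):
  NOUN: TP=297, FP=28+52+24+5+6=115 → 297/412 = 0.7209
  VERB: TP=150, FP=3+41+31+7+9=91 → 150/241 = 0.6224
  ADJ: TP=121, FP=3+18+26+7+6=60 → 121/181 = 0.6685
  ADV: TP=175, FP=8+26+40+6+10=90 → 175/265 = 0.6604
  DET: TP=117, FP=3+21+42+28+8=102 → 117/219 = 0.5342
  PRON: TP=296, FP=1+29+35+33+3=101 → 296/397 = 0.7456
Macro-precision = mean = (0.7209 + 0.6224 + 0.6685 + 0.6604 + 0.5342 + 0.7456) / 6 = 0.659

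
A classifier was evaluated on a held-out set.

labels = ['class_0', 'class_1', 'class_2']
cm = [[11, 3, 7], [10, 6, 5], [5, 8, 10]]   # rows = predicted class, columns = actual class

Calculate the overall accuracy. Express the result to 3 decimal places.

Accuracy = trace / total = (11+6+10=27) / 65 = 27/65 = 0.415

0.415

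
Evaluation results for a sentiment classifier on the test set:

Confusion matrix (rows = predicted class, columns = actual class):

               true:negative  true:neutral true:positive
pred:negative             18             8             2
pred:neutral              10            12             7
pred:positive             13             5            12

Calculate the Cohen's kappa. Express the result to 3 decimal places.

Observed agreement pₒ = trace/N = 42/87 = 0.4828
Expected agreement pₑ = Σ (rowᵢ·colᵢ)/N² = (41·28 + 25·29 + 21·30)/87² = 0.3307
κ = (pₒ − pₑ)/(1 − pₑ) = (0.4828 − 0.3307)/(1 − 0.3307) = 0.227

0.227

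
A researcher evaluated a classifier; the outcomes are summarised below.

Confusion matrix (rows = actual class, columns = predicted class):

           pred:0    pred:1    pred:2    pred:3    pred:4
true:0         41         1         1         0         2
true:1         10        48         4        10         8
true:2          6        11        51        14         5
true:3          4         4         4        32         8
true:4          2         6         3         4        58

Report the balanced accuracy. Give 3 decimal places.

Balanced accuracy = mean of per-class recall.
  0: recall = 41/45 = 0.9111
  1: recall = 48/80 = 0.6000
  2: recall = 51/87 = 0.5862
  3: recall = 32/52 = 0.6154
  4: recall = 58/73 = 0.7945
Mean = (0.9111 + 0.6000 + 0.5862 + 0.6154 + 0.7945) / 5 = 0.701

0.701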